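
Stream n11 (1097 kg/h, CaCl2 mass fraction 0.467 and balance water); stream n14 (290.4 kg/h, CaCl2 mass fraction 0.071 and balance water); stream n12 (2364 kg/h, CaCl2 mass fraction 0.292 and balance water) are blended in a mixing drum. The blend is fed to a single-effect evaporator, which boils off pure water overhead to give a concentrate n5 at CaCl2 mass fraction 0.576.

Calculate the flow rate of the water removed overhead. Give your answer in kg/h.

CaCl2 entering = 1097×0.467 + 290.4×0.071 + 2364×0.292 = 1223.2 kg/h.
All CaCl2 reports to n5, so n5 = 1223.2/0.576 = 2123.6 kg/h.
Total feed = 3751.4 kg/h; overhead = 3751.4 − 2123.6 = 1627.8 kg/h.

1628 kg/h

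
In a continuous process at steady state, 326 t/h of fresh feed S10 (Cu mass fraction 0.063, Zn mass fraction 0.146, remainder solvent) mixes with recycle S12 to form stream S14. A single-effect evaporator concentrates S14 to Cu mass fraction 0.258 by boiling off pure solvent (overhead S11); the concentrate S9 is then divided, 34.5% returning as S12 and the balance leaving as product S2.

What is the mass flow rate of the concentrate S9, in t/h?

Overall Cu balance (none leaves overhead): Cu in fresh feed = Cu in product, i.e. 326×0.063 = (1−0.345)·S9·0.258.
S9 = 20.538/(0.258×0.655) = 121.53 t/h.

121.5 t/h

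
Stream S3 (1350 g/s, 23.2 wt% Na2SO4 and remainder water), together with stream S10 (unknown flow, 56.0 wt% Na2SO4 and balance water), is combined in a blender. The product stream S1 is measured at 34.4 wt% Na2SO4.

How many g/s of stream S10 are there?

700 g/s

Let S10 be the unknown flow. Total out = 1350 + S10.
Na2SO4 balance: 313.2 + 0.560·S10 = 0.344·(1350 + S10)
(0.560 − 0.344)·S10 = 0.344×1350 − 313.2 = 151.2
S10 = 151.2 / 0.216 = 700 g/s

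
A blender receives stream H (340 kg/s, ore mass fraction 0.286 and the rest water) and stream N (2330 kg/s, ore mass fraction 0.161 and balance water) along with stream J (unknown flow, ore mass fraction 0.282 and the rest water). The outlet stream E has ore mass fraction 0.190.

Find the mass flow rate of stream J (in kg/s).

379.7 kg/s

Let J be the unknown flow. Total out = 2670 + J.
ore balance: 472.37 + 0.282·J = 0.190·(2670 + J)
(0.282 − 0.190)·J = 0.190×2670 − 472.37 = 34.93
J = 34.93 / 0.092 = 379.67 kg/s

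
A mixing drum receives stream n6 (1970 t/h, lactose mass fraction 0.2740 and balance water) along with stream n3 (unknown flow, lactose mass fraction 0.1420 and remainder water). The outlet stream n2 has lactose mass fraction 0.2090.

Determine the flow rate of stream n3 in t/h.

Let n3 be the unknown flow. Total out = 1970 + n3.
lactose balance: 539.78 + 0.142·n3 = 0.209·(1970 + n3)
(0.142 − 0.209)·n3 = 0.209×1970 − 539.78 = -128.05
n3 = -128.05 / -0.067 = 1911.2 t/h

1911 t/h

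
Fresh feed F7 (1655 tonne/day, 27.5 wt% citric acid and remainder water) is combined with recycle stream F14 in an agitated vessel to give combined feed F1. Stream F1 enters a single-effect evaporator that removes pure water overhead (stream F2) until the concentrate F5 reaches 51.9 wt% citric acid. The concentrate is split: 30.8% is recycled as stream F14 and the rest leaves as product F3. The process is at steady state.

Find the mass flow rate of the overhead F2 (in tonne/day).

Overall citric acid balance (none leaves overhead): citric acid in fresh feed = citric acid in product, i.e. 1655×0.275 = (1−0.308)·F5·0.519.
F5 = 455.13/(0.519×0.692) = 1267.2 tonne/day.
Recycle F14 = 0.308×1267.2 = 390.31 tonne/day.
Combined feed F1 = 1655 + 390.31 = 2045.3 tonne/day.
Overhead F2 = F1 − F5 = 2045.3 − 1267.2 = 778.07 tonne/day.

778.1 tonne/day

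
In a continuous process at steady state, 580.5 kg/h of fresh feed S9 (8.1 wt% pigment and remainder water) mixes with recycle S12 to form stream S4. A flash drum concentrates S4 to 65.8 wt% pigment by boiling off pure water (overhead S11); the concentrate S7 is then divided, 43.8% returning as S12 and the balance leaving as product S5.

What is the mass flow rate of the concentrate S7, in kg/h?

Overall pigment balance (none leaves overhead): pigment in fresh feed = pigment in product, i.e. 580.5×0.081 = (1−0.438)·S7·0.658.
S7 = 47.02/(0.658×0.562) = 127.15 kg/h.

127.2 kg/h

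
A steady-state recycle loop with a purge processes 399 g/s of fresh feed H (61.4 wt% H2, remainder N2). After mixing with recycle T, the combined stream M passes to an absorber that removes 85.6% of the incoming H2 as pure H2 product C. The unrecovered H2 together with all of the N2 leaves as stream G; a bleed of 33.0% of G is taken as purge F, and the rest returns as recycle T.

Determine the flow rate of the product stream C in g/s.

232.1 g/s

H2 in M: m_A = 399×0.614 + (1−0.330)·(1−0.856)·m_A, so m_A = 244.99/0.9035 = 271.15 g/s.
Product C = 0.856×271.15 = 232.1 g/s.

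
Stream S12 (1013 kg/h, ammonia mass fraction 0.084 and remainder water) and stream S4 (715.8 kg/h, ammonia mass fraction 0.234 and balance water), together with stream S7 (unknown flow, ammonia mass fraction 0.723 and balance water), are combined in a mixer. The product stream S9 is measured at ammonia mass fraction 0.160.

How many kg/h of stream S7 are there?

Let S7 be the unknown flow. Total out = 1728.8 + S7.
ammonia balance: 252.59 + 0.723·S7 = 0.160·(1728.8 + S7)
(0.723 − 0.160)·S7 = 0.160×1728.8 − 252.59 = 24.019
S7 = 24.019 / 0.563 = 42.662 kg/h

42.66 kg/h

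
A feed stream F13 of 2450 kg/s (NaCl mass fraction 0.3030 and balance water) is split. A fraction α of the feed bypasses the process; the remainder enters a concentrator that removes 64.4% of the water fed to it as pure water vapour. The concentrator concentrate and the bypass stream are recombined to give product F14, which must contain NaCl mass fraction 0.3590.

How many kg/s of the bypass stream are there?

All 2450×0.303 = 742.35 kg/s of NaCl reaches F14, so F14 = 742.35/0.359 = 2067.8 kg/s and vapour = 382.17 kg/s.
The evaporator receives (1−α)·2450 of feed at 0.697 water and removes 0.644 of that water:
0.644×0.697×(1−α)×2450 = 382.17
(1−α) = 382.17/1099.7 = 0.3475;  α = 0.6525.
Bypass flow = 0.6525×2450 = 1598.6 kg/s.

1599 kg/s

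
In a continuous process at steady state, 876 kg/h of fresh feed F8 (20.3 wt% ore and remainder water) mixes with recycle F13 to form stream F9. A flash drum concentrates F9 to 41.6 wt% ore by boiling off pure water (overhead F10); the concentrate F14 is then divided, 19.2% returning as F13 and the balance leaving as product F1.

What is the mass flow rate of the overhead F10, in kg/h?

Overall ore balance (none leaves overhead): ore in fresh feed = ore in product, i.e. 876×0.203 = (1−0.192)·F14·0.416.
F14 = 177.83/(0.416×0.808) = 529.05 kg/h.
Recycle F13 = 0.192×529.05 = 101.58 kg/h.
Combined feed F9 = 876 + 101.58 = 977.58 kg/h.
Overhead F10 = F9 − F14 = 977.58 − 529.05 = 448.53 kg/h.

448.5 kg/h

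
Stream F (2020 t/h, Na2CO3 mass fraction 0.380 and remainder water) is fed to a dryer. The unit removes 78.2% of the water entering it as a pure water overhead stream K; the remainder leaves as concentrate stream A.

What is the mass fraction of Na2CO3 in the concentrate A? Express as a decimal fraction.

0.738

Na2CO3 is not removed: 2020×0.380 = 767.6 t/h of Na2CO3 enters A.
water entering = 2020×0.620 = 1252.4 t/h; overhead removed = 0.782×1252.4 = 979.38 t/h.
Concentrate = 2020 − 979.38 = 1040.6 t/h.
Mass fraction = 767.6/1040.6 = 0.738.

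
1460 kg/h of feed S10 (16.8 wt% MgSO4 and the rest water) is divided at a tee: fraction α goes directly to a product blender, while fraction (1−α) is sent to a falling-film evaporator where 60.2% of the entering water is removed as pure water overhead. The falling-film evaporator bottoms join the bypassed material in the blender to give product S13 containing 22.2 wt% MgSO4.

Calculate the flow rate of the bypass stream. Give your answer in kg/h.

All 1460×0.168 = 245.28 kg/h of MgSO4 reaches S13, so S13 = 245.28/0.222 = 1104.9 kg/h and vapour = 355.14 kg/h.
The evaporator receives (1−α)·1460 of feed at 0.832 water and removes 0.602 of that water:
0.602×0.832×(1−α)×1460 = 355.14
(1−α) = 355.14/731.26 = 0.4856;  α = 0.5144.
Bypass flow = 0.5144×1460 = 750.95 kg/h.

751 kg/h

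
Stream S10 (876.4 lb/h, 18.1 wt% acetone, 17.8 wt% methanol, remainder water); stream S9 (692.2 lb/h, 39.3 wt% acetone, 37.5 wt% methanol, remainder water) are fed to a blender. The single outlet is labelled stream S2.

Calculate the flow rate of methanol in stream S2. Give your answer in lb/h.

methanol out = methanol in = 876.4×0.178 + 692.2×0.375 = 415.57 lb/h.

415.6 lb/h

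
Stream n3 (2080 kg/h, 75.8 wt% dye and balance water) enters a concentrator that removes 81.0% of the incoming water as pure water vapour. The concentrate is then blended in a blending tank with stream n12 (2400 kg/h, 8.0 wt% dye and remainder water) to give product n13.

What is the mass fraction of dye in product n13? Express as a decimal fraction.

0.434

Vapour removed = 0.810×0.242×2080 = 407.72 kg/h; concentrate = 1672.3 kg/h.
dye reaching the mixer = 1576.6 (from concentrate) + 2400×0.080 = 1768.6 kg/h.
Product flow = 1672.3 + 2400 = 4072.3 kg/h; dye fraction = 0.434.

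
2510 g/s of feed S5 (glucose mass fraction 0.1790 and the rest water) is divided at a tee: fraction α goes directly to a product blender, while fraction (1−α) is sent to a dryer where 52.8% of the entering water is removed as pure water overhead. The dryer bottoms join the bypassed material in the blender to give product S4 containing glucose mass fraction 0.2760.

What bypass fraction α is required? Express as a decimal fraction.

0.189

All 2510×0.179 = 449.29 g/s of glucose reaches S4, so S4 = 449.29/0.276 = 1627.9 g/s and vapour = 882.14 g/s.
The evaporator receives (1−α)·2510 of feed at 0.821 water and removes 0.528 of that water:
0.528×0.821×(1−α)×2510 = 882.14
(1−α) = 882.14/1088.1 = 0.8107;  α = 0.1893.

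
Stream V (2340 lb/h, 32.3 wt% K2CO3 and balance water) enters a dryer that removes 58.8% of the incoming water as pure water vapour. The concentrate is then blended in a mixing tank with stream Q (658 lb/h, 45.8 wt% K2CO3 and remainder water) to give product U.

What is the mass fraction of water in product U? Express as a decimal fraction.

0.488

Vapour removed = 0.588×0.677×2340 = 931.5 lb/h; concentrate = 1408.5 lb/h.
water reaching the mixer = 652.68 (from concentrate) + 658×0.542 = 1009.3 lb/h.
Product flow = 1408.5 + 658 = 2066.5 lb/h; water fraction = 0.488.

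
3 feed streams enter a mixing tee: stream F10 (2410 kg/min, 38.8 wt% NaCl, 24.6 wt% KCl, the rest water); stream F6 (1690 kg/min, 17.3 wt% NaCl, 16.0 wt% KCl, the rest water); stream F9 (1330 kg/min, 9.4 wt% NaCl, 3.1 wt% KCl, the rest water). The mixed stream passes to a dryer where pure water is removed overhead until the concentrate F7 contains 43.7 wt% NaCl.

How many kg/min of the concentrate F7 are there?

NaCl entering = 2410×0.388 + 1690×0.173 + 1330×0.094 = 1352.5 kg/min.
All NaCl reports to F7, so F7 = 1352.5/0.437 = 3094.9 kg/min.

3095 kg/min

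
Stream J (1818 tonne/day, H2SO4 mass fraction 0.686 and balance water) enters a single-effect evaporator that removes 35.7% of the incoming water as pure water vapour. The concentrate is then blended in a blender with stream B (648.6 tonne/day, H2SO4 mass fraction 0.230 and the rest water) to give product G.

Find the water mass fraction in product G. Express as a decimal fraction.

Vapour removed = 0.357×0.314×1818 = 203.79 tonne/day; concentrate = 1614.2 tonne/day.
water reaching the mixer = 367.06 (from concentrate) + 648.6×0.770 = 866.48 tonne/day.
Product flow = 1614.2 + 648.6 = 2262.8 tonne/day; water fraction = 0.383.

0.383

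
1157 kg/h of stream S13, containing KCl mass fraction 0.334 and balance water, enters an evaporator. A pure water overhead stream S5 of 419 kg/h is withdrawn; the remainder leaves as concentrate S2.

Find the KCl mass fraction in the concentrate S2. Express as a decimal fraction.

0.524

KCl is not removed: 1157×0.334 = 386.44 kg/h of KCl enters S2.
Concentrate = 1157 − 419 = 738 kg/h.
Mass fraction = 386.44/738 = 0.524.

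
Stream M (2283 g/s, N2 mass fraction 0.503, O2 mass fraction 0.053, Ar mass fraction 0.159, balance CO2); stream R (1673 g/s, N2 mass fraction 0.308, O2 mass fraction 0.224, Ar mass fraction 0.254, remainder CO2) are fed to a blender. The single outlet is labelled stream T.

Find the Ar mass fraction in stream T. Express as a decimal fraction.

Total flow out = 2283 + 1673 = 3956 g/s.
Ar in = 2283×0.159 + 1673×0.254 = 787.94 g/s.
Ar mass fraction in T = 787.94/3956 = 0.199.

0.199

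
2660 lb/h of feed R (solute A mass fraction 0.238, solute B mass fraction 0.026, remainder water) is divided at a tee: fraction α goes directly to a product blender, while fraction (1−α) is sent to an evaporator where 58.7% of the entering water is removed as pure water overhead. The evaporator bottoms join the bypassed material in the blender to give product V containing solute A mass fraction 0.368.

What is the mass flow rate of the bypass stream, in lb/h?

485 lb/h

All 2660×0.238 = 633.08 lb/h of solute A reaches V, so V = 633.08/0.368 = 1720.3 lb/h and vapour = 939.67 lb/h.
The evaporator receives (1−α)·2660 of feed at 0.736 water and removes 0.587 of that water:
0.587×0.736×(1−α)×2660 = 939.67
(1−α) = 939.67/1149.2 = 0.8177;  α = 0.1823.
Bypass flow = 0.1823×2660 = 484.99 lb/h.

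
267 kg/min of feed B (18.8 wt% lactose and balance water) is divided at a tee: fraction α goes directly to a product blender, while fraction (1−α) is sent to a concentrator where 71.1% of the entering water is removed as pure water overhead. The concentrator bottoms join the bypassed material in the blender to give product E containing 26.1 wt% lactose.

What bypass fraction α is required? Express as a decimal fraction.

0.516

All 267×0.188 = 50.196 kg/min of lactose reaches E, so E = 50.196/0.261 = 192.32 kg/min and vapour = 74.678 kg/min.
The evaporator receives (1−α)·267 of feed at 0.812 water and removes 0.711 of that water:
0.711×0.812×(1−α)×267 = 74.678
(1−α) = 74.678/154.15 = 0.4845;  α = 0.5155.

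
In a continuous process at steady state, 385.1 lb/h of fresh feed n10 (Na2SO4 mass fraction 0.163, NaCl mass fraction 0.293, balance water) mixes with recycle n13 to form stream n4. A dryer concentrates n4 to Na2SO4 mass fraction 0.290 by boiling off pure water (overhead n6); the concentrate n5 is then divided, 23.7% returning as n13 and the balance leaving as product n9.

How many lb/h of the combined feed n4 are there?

Overall Na2SO4 balance (none leaves overhead): Na2SO4 in fresh feed = Na2SO4 in product, i.e. 385.1×0.163 = (1−0.237)·n5·0.290.
n5 = 62.771/(0.290×0.763) = 283.69 lb/h.
Recycle n13 = 0.237×283.69 = 67.234 lb/h.
Combined feed n4 = 385.1 + 67.234 = 452.33 lb/h.

452.3 lb/h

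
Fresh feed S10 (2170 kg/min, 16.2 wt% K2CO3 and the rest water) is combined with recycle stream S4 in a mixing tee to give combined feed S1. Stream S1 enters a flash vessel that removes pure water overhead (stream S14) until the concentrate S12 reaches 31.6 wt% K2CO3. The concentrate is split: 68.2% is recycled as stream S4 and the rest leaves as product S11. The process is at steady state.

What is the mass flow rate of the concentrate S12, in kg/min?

3498 kg/min

Overall K2CO3 balance (none leaves overhead): K2CO3 in fresh feed = K2CO3 in product, i.e. 2170×0.162 = (1−0.682)·S12·0.316.
S12 = 351.54/(0.316×0.318) = 3498.3 kg/min.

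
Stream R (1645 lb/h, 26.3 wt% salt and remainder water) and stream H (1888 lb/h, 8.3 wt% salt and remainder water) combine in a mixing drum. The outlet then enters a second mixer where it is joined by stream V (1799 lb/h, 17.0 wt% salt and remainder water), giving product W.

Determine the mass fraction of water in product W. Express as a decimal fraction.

Overall, product flow = 5332 lb/h.
water in = 1645×0.737 + 1888×0.917 + 1799×0.830 = 4436.8 lb/h.
water fraction in W = 0.832.

0.832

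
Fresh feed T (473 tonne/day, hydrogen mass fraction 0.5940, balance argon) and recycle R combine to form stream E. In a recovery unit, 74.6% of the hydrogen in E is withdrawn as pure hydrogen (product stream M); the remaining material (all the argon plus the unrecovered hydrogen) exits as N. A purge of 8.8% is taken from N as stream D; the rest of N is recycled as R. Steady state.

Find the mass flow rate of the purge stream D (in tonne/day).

argon enters only via T and leaves only via the purge: 473×0.406 = 0.088×(argon in N), and the recovery unit passes all argon, so argon in E = argon in N = 2182.3 tonne/day.
hydrogen in E: m_A = 473×0.594 + (1−0.088)·(1−0.746)·m_A, so m_A = 280.96/0.7684 = 365.67 tonne/day.
N = (1−0.746)×365.67 + 2182.3 = 2275.1 tonne/day.
Purge D = 0.088×2275.1 = 200.21 tonne/day.

200.2 tonne/day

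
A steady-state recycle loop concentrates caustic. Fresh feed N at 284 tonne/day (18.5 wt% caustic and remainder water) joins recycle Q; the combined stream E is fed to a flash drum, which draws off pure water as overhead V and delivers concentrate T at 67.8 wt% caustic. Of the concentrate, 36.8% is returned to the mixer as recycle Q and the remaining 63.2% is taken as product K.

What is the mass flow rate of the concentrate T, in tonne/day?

Overall caustic balance (none leaves overhead): caustic in fresh feed = caustic in product, i.e. 284×0.185 = (1−0.368)·T·0.678.
T = 52.54/(0.678×0.632) = 122.61 tonne/day.

122.6 tonne/day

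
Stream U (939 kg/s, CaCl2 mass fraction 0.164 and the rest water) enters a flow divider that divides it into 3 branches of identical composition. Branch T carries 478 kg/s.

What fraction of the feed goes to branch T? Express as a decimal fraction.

0.509

Fraction to T = 478/939 = 0.5091.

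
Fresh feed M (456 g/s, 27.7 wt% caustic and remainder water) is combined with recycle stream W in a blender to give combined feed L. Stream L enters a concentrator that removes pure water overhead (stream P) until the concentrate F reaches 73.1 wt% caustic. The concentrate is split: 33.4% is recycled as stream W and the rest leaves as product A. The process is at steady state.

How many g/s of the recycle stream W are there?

Overall caustic balance (none leaves overhead): caustic in fresh feed = caustic in product, i.e. 456×0.277 = (1−0.334)·F·0.731.
F = 126.31/(0.731×0.666) = 259.45 g/s.
Recycle W = 0.334×259.45 = 86.656 g/s.

86.66 g/s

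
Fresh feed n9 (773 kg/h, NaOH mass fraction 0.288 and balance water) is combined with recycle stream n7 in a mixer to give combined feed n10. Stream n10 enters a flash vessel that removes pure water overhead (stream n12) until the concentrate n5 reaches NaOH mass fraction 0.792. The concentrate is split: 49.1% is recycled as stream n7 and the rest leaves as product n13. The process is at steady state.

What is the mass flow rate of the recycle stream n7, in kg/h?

271.2 kg/h

Overall NaOH balance (none leaves overhead): NaOH in fresh feed = NaOH in product, i.e. 773×0.288 = (1−0.491)·n5·0.792.
n5 = 222.62/(0.792×0.509) = 552.24 kg/h.
Recycle n7 = 0.491×552.24 = 271.15 kg/h.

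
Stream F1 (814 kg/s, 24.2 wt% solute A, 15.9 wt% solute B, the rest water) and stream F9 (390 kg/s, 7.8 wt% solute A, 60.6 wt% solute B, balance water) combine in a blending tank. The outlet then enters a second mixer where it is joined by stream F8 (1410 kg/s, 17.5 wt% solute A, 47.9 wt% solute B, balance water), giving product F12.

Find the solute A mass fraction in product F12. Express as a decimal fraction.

Overall, product flow = 2614 kg/s.
solute A in = 814×0.242 + 390×0.078 + 1410×0.175 = 474.16 kg/s.
solute A fraction in F12 = 0.181.

0.181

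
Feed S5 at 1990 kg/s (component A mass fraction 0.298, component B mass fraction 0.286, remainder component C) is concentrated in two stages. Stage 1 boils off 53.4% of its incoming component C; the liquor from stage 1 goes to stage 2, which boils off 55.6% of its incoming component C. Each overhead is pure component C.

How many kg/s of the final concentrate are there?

component C in feed = 1990×0.416 = 827.84 kg/s.
After stage 1: component C left = (1−0.534)×827.84 = 385.77; stream total = 1547.9 kg/s.
After stage 2: component C left = (1−0.556)×385.77 = 171.28; final concentrate = 1333.4 kg/s.

1333 kg/s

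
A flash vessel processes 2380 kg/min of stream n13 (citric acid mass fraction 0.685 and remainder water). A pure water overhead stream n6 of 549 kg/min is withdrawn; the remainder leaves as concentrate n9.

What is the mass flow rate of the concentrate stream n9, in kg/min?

1831 kg/min

Concentrate = 2380 − 549 = 1831 kg/min.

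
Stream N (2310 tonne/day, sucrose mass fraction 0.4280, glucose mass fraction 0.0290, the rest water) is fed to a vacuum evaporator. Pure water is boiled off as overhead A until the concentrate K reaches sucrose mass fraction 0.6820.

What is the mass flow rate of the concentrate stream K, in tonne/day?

1450 tonne/day

sucrose is conserved: 2310×0.428 = 988.68 tonne/day all reports to the concentrate.
Concentrate = 988.68/(target fraction) = 1449.7 tonne/day.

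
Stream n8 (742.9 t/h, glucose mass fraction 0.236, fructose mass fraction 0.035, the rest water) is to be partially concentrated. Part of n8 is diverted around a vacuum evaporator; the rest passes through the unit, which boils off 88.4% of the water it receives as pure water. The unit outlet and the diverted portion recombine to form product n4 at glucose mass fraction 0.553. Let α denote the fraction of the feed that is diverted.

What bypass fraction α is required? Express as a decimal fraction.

0.110

All 742.9×0.236 = 175.32 t/h of glucose reaches n4, so n4 = 175.32/0.553 = 317.04 t/h and vapour = 425.86 t/h.
The evaporator receives (1−α)·742.9 of feed at 0.729 water and removes 0.884 of that water:
0.884×0.729×(1−α)×742.9 = 425.86
(1−α) = 425.86/478.75 = 0.8895;  α = 0.1105.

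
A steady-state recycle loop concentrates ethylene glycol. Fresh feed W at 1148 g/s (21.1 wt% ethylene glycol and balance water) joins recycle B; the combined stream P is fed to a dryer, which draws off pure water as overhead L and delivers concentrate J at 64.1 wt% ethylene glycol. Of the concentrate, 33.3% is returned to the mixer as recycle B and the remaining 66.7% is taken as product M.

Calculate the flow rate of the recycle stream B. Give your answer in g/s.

Overall ethylene glycol balance (none leaves overhead): ethylene glycol in fresh feed = ethylene glycol in product, i.e. 1148×0.211 = (1−0.333)·J·0.641.
J = 242.23/(0.641×0.667) = 566.55 g/s.
Recycle B = 0.333×566.55 = 188.66 g/s.

188.7 g/s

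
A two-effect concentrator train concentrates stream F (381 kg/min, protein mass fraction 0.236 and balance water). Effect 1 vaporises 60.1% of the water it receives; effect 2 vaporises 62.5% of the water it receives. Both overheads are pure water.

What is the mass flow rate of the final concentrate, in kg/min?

133.5 kg/min

water in feed = 381×0.764 = 291.08 kg/min.
After stage 1: water left = (1−0.601)×291.08 = 116.14; stream total = 206.06 kg/min.
After stage 2: water left = (1−0.625)×116.14 = 43.553; final concentrate = 133.47 kg/min.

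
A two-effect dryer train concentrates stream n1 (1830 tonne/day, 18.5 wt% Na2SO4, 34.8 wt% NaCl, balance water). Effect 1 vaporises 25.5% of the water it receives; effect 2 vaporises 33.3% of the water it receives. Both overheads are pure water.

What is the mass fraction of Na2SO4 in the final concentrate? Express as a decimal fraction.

water in feed = 1830×0.467 = 854.61 tonne/day.
After stage 1: water left = (1−0.255)×854.61 = 636.68; stream total = 1612.1 tonne/day.
After stage 2: water left = (1−0.333)×636.68 = 424.67; final concentrate = 1400.1 tonne/day.
Na2SO4 fraction = 338.55/1400.1 = 0.2418.

0.2418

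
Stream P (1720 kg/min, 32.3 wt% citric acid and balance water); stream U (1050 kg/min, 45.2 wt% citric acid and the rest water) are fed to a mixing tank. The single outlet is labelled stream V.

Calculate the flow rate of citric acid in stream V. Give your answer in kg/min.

1030 kg/min

citric acid out = citric acid in = 1720×0.323 + 1050×0.452 = 1030.2 kg/min.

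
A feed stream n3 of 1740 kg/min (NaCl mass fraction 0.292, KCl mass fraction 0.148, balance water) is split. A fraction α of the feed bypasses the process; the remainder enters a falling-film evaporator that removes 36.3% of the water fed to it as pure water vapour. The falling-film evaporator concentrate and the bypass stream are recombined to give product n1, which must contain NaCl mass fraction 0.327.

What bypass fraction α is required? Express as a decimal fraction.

0.473

All 1740×0.292 = 508.08 kg/min of NaCl reaches n1, so n1 = 508.08/0.327 = 1553.8 kg/min and vapour = 186.24 kg/min.
The evaporator receives (1−α)·1740 of feed at 0.560 water and removes 0.363 of that water:
0.363×0.560×(1−α)×1740 = 186.24
(1−α) = 186.24/353.71 = 0.5265;  α = 0.4735.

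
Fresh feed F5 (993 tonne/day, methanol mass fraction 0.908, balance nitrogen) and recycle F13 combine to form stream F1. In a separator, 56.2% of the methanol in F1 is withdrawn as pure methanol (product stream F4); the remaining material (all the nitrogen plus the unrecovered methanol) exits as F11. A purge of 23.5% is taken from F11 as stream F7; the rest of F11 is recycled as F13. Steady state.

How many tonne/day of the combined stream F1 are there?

nitrogen enters only via F5 and leaves only via the purge: 993×0.092 = 0.235×(nitrogen in F11), and the separator passes all nitrogen, so nitrogen in F1 = nitrogen in F11 = 388.75 tonne/day.
methanol in F1: m_A = 993×0.908 + (1−0.235)·(1−0.562)·m_A, so m_A = 901.64/0.6649 = 1356 tonne/day.
F1 = 1356 + 388.75 = 1744.7 tonne/day.

1745 tonne/day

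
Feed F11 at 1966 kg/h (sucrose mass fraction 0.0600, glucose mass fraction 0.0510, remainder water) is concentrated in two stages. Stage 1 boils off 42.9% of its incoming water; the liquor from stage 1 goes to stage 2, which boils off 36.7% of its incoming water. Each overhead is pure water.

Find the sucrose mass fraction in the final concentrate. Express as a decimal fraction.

0.1388

water in feed = 1966×0.889 = 1747.8 kg/h.
After stage 1: water left = (1−0.429)×1747.8 = 997.98; stream total = 1216.2 kg/h.
After stage 2: water left = (1−0.367)×997.98 = 631.72; final concentrate = 849.95 kg/h.
sucrose fraction = 117.96/849.95 = 0.1388.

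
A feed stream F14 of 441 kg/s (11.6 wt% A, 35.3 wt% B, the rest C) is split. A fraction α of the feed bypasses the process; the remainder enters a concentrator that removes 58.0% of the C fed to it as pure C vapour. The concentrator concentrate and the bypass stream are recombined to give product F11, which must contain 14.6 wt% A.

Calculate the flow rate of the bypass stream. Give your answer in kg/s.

146.8 kg/s

All 441×0.116 = 51.156 kg/s of A reaches F11, so F11 = 51.156/0.146 = 350.38 kg/s and vapour = 90.616 kg/s.
The evaporator receives (1−α)·441 of feed at 0.531 C and removes 0.580 of that C:
0.580×0.531×(1−α)×441 = 90.616
(1−α) = 90.616/135.82 = 0.6672;  α = 0.3328.
Bypass flow = 0.3328×441 = 146.77 kg/s.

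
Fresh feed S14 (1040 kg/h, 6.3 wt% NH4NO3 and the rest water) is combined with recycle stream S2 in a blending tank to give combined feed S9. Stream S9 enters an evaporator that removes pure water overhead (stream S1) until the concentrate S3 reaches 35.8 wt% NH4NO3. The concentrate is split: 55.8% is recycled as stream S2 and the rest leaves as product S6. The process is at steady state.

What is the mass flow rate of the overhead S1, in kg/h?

857 kg/h

Overall NH4NO3 balance (none leaves overhead): NH4NO3 in fresh feed = NH4NO3 in product, i.e. 1040×0.063 = (1−0.558)·S3·0.358.
S3 = 65.52/(0.358×0.442) = 414.07 kg/h.
Recycle S2 = 0.558×414.07 = 231.05 kg/h.
Combined feed S9 = 1040 + 231.05 = 1271 kg/h.
Overhead S1 = S9 − S3 = 1271 − 414.07 = 856.98 kg/h.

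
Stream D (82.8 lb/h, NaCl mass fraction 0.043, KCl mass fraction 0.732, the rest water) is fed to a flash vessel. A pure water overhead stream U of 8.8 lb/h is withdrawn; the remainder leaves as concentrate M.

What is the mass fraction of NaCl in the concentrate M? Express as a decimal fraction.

0.048

NaCl is not removed: 82.8×0.043 = 3.5604 lb/h of NaCl enters M.
Concentrate = 82.8 − 8.8 = 74 lb/h.
Mass fraction = 3.5604/74 = 0.048.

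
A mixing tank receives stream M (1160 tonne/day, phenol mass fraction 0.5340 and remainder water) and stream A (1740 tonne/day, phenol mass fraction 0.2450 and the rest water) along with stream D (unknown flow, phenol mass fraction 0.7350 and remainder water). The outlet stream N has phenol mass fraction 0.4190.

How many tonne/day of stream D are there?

Let D be the unknown flow. Total out = 2900 + D.
phenol balance: 1045.7 + 0.735·D = 0.419·(2900 + D)
(0.735 − 0.419)·D = 0.419×2900 − 1045.7 = 169.36
D = 169.36 / 0.316 = 535.95 tonne/day

535.9 tonne/day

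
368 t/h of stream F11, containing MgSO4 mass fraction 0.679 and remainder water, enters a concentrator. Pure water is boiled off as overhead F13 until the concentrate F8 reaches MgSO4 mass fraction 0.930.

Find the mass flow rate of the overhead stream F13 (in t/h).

MgSO4 is conserved: 368×0.679 = 249.87 t/h all reports to the concentrate.
Concentrate = 249.87/(target fraction) = 268.68 t/h.
Overhead = 368 − 268.68 = 99.32 t/h.

99.32 t/h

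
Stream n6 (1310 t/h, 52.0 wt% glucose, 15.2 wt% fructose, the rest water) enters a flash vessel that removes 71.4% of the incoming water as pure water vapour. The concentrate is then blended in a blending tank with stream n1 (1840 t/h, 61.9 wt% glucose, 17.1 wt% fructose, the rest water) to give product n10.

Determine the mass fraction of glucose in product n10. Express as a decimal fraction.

0.640

Vapour removed = 0.714×0.328×1310 = 306.79 t/h; concentrate = 1003.2 t/h.
glucose reaching the mixer = 681.2 (from concentrate) + 1840×0.619 = 1820.2 t/h.
Product flow = 1003.2 + 1840 = 2843.2 t/h; glucose fraction = 0.640.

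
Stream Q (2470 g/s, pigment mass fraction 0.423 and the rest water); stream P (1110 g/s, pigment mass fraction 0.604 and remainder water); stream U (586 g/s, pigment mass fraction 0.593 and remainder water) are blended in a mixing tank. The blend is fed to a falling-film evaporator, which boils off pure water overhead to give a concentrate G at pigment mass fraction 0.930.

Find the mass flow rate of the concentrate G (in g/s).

pigment entering = 2470×0.423 + 1110×0.604 + 586×0.593 = 2062.7 g/s.
All pigment reports to G, so G = 2062.7/0.930 = 2218 g/s.

2218 g/s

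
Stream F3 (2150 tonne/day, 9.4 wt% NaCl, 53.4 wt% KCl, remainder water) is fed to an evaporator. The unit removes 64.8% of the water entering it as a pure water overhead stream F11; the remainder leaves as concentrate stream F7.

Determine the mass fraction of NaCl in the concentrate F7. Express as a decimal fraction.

0.1239

NaCl is not removed: 2150×0.094 = 202.1 tonne/day of NaCl enters F7.
water entering = 2150×0.372 = 799.8 tonne/day; overhead removed = 0.648×799.8 = 518.27 tonne/day.
Concentrate = 2150 − 518.27 = 1631.7 tonne/day.
Mass fraction = 202.1/1631.7 = 0.1239.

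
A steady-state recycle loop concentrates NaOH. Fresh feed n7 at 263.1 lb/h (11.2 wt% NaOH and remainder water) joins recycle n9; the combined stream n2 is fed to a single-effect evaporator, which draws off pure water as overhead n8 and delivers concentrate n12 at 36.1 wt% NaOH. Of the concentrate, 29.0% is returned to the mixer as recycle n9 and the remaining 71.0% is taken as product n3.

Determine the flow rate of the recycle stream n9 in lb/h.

33.34 lb/h

Overall NaOH balance (none leaves overhead): NaOH in fresh feed = NaOH in product, i.e. 263.1×0.112 = (1−0.290)·n12·0.361.
n12 = 29.467/(0.361×0.710) = 114.97 lb/h.
Recycle n9 = 0.290×114.97 = 33.34 lb/h.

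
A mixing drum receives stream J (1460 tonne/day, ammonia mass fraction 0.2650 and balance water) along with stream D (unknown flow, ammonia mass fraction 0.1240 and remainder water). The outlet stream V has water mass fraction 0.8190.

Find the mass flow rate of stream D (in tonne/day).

2152 tonne/day

Let D be the unknown flow. Total out = 1460 + D.
water balance: 1073.1 + 0.876·D = 0.819·(1460 + D)
(0.876 − 0.819)·D = 0.819×1460 − 1073.1 = 122.64
D = 122.64 / 0.057 = 2151.6 tonne/day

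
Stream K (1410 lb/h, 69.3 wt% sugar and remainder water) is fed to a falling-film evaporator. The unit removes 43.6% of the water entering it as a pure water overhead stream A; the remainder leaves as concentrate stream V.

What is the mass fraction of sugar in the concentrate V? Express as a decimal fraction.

sugar is not removed: 1410×0.693 = 977.13 lb/h of sugar enters V.
water entering = 1410×0.307 = 432.87 lb/h; overhead removed = 0.436×432.87 = 188.73 lb/h.
Concentrate = 1410 − 188.73 = 1221.3 lb/h.
Mass fraction = 977.13/1221.3 = 0.800.

0.800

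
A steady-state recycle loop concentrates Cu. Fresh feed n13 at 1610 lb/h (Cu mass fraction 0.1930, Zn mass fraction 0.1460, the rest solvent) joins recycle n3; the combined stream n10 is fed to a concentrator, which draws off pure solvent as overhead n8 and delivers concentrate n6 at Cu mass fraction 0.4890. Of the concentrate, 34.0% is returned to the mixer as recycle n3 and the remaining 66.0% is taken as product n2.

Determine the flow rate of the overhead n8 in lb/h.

Overall Cu balance (none leaves overhead): Cu in fresh feed = Cu in product, i.e. 1610×0.193 = (1−0.340)·n6·0.489.
n6 = 310.73/(0.489×0.660) = 962.79 lb/h.
Recycle n3 = 0.340×962.79 = 327.35 lb/h.
Combined feed n10 = 1610 + 327.35 = 1937.3 lb/h.
Overhead n8 = n10 − n6 = 1937.3 − 962.79 = 974.56 lb/h.

974.6 lb/h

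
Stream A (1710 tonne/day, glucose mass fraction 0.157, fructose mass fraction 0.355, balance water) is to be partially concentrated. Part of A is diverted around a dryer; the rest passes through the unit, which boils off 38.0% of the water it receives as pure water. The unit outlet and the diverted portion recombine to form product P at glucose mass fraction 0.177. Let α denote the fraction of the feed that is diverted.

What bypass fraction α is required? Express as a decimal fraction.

All 1710×0.157 = 268.47 tonne/day of glucose reaches P, so P = 268.47/0.177 = 1516.8 tonne/day and vapour = 193.22 tonne/day.
The evaporator receives (1−α)·1710 of feed at 0.488 water and removes 0.380 of that water:
0.380×0.488×(1−α)×1710 = 193.22
(1−α) = 193.22/317.1 = 0.6093;  α = 0.3907.

0.391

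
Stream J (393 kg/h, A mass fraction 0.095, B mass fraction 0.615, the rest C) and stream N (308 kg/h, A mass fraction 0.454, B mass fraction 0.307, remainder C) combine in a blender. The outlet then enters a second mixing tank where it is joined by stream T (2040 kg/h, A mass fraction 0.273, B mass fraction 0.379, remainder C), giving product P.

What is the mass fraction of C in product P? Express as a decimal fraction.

0.327

Overall, product flow = 2741 kg/h.
C in = 393×0.290 + 308×0.239 + 2040×0.348 = 897.5 kg/h.
C fraction in P = 0.327.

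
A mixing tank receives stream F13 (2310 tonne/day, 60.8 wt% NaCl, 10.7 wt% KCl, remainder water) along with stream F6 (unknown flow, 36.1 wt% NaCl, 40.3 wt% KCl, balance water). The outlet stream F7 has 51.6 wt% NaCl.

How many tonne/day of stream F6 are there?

Let F6 be the unknown flow. Total out = 2310 + F6.
NaCl balance: 1404.5 + 0.361·F6 = 0.516·(2310 + F6)
(0.361 − 0.516)·F6 = 0.516×2310 − 1404.5 = -212.52
F6 = -212.52 / -0.155 = 1371.1 tonne/day

1371 tonne/day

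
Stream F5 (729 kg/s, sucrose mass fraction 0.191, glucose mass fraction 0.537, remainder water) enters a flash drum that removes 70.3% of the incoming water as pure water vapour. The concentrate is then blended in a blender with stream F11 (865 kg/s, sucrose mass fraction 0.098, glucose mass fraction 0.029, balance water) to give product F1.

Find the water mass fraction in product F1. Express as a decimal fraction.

Vapour removed = 0.703×0.272×729 = 139.4 kg/s; concentrate = 589.6 kg/s.
water reaching the mixer = 58.892 (from concentrate) + 865×0.873 = 814.04 kg/s.
Product flow = 589.6 + 865 = 1454.6 kg/s; water fraction = 0.560.

0.560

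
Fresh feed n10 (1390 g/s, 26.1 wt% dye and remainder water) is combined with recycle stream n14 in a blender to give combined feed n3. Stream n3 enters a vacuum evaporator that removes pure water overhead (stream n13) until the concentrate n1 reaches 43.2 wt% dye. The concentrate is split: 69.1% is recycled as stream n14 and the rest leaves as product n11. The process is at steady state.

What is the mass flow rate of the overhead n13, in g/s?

Overall dye balance (none leaves overhead): dye in fresh feed = dye in product, i.e. 1390×0.261 = (1−0.691)·n1·0.432.
n1 = 362.79/(0.432×0.309) = 2717.8 g/s.
Recycle n14 = 0.691×2717.8 = 1878 g/s.
Combined feed n3 = 1390 + 1878 = 3268 g/s.
Overhead n13 = n3 − n1 = 3268 − 2717.8 = 550.21 g/s.

550.2 g/s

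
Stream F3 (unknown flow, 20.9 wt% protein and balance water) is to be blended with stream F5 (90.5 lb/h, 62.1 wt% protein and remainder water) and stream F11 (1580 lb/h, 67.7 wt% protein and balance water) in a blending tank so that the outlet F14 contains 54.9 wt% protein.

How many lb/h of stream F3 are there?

614 lb/h

Let F3 be the unknown flow. Total out = 1670.5 + F3.
protein balance: 1125.9 + 0.209·F3 = 0.549·(1670.5 + F3)
(0.209 − 0.549)·F3 = 0.549×1670.5 − 1125.9 = -208.76
F3 = -208.76 / -0.340 = 613.99 lb/h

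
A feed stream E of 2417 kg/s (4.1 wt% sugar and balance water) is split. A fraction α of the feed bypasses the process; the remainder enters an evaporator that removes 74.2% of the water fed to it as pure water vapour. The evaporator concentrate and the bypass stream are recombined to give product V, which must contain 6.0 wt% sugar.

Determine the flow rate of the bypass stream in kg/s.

All 2417×0.041 = 99.097 kg/s of sugar reaches V, so V = 99.097/0.060 = 1651.6 kg/s and vapour = 765.38 kg/s.
The evaporator receives (1−α)·2417 of feed at 0.959 water and removes 0.742 of that water:
0.742×0.959×(1−α)×2417 = 765.38
(1−α) = 765.38/1719.9 = 0.4450;  α = 0.5550.
Bypass flow = 0.5550×2417 = 1341.4 kg/s.

1341 kg/s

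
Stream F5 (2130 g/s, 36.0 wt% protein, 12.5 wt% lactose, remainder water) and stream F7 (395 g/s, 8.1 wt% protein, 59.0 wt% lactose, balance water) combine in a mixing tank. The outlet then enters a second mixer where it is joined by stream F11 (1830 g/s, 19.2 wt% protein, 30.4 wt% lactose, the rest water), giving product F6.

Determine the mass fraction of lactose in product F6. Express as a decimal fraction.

Overall, product flow = 4355 g/s.
lactose in = 2130×0.125 + 395×0.590 + 1830×0.304 = 1055.6 g/s.
lactose fraction in F6 = 0.242.

0.242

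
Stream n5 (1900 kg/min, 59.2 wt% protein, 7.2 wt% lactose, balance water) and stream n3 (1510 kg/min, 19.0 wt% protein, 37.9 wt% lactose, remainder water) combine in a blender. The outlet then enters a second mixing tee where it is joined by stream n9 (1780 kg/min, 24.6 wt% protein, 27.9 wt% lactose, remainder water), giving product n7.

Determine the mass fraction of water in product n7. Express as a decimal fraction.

0.411

Overall, product flow = 5190 kg/min.
water in = 1900×0.336 + 1510×0.431 + 1780×0.475 = 2134.7 kg/min.
water fraction in n7 = 0.411.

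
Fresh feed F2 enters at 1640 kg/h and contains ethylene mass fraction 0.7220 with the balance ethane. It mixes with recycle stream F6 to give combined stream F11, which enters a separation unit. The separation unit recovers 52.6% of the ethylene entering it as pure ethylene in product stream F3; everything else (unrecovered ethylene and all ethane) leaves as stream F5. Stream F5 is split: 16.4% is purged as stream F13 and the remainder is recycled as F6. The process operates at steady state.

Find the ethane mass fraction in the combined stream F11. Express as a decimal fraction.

ethane enters only via F2 and leaves only via the purge: 1640×0.278 = 0.164×(ethane in F5), and the separation unit passes all ethane, so ethane in F11 = ethane in F5 = 2780 kg/h.
ethylene in F11: m_A = 1640×0.722 + (1−0.164)·(1−0.526)·m_A, so m_A = 1184.1/0.6037 = 1961.3 kg/h.
F11 = 1961.3 + 2780 = 4741.3 kg/h.
ethane fraction in F11 = 2780/4741.3 = 0.5863.

0.5863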